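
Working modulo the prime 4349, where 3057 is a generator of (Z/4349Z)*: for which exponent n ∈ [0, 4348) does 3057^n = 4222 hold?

Baby-step giant-step with m = ceil(sqrt(4348)) = 66.
Baby table (3057^j mod 4349 for j=0..65):
  0:1  1:3057  2:3597  3:1757  4:134  5:832  6:3608  7:592
  8:560  9:2763  10:733  11:1046  12:1107  13:577  14:2544  15:996
  16:472  17:3385  18:1674  19:2994  20:2362  21:1294  22:2517  23:1088
  24:3380  25:3785  26:2405  27:2275  28:624  29:2706  30:444  31:420
  32:985  33:1637  34:2959  35:4092  36:1520  37:1908  38:747  39:354
  40:3626  41:3430  42:71  43:3946  44:3145  45:2975  46:816  47:2535
  48:3926  49:2891  50:619  51:468  52:4204  53:333  54:315  55:1826
  56:2315  57:1132  58:3069  59:1140  60:1431  61:3822  62:2440  63:545
  64:398  65:3315
Giant step factor: 3057^(-66) ≡ 2554 (mod 4349).
Scan 4222·2554^i mod 4349 for i = 0, 1, …:
  i=0: 4222   i=1: 1817   i=2: 235   i=3: 28
  i=4: 1928   i=5: 1044   i=6: 439   i=7: 3513
  i=8: 215   i=9: 1136     …   i=23: 2752
  i=24: 624
Match at i=24, j=28: n = 24·66 + 28 = 1612.

1612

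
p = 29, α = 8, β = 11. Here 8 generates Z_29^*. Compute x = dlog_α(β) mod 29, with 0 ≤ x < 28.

Successive powers of 8 modulo 29:
  8^0=1  8^1=8  8^2=6  8^3=19  8^4=7  8^5=27
  8^6=13  8^7=17  8^8=20  8^9=15  8^10=4  8^11=3
  8^12=24  8^13=18  8^14=28  8^15=21  8^16=23  8^17=10
  8^18=22  8^19=2  8^20=16  8^21=12  8^22=9  8^23=14
  8^24=25  8^25=26  8^26=5  8^27=11
So 8^27 ≡ 11 (mod 29), giving x = 27.

27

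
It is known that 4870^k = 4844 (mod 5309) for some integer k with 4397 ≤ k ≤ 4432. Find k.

Compute 4870^4397 mod 5309 = 4844, then multiply by 4870 repeatedly:
  4870^4397=4844
Found 4844 at exponent 4397.

4397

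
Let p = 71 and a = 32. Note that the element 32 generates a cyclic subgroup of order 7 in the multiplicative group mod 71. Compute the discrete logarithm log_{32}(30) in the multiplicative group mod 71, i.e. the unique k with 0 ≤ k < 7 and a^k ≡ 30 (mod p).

2

Successive powers of 32 modulo 71:
  32^0=1  32^1=32  32^2=30
So 32^2 ≡ 30 (mod 71), giving k = 2.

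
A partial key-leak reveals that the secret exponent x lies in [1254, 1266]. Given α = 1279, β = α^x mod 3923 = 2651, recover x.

Compute 1279^1254 mod 3923 = 1543, then multiply by 1279 repeatedly:
  1279^1254=1543  1279^1255=228  1279^1256=1310  1279^1257=369  1279^1258=1191
  1279^1259=1165  1279^1260=3218  1279^1261=595  1279^1262=3866  1279^1263=1634
  1279^1264=2850  1279^1265=683  1279^1266=2651
Found 2651 at exponent 1266.

1266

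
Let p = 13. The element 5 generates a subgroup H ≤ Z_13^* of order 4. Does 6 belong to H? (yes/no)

no

6 ∈ ⟨5⟩ iff 6^4 ≡ 1 (mod 13), since |⟨5⟩| = 4.
6^4 mod 13 = 9.
Since 9 ≠ 1, 6 does not lie in the subgroup.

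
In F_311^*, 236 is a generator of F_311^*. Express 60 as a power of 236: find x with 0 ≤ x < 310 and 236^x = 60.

Baby-step giant-step with m = ceil(sqrt(310)) = 18.
Baby table (236^j mod 311 for j=0..17):
  0:1  1:236  2:27  3:152  4:107  5:61  6:90  7:92
  8:253  9:307  10:300  11:203  12:14  13:194  14:67  15:262
  16:254  17:232
Giant step factor: 236^(-18) ≡ 175 (mod 311).
Scan 60·175^i mod 311 for i = 0, 1, …:
  i=0: 60   i=1: 237   i=2: 112   i=3: 7
  i=4: 292   i=5: 96   i=6: 6   i=7: 117
  i=8: 260   i=9: 94     …   i=15: 196
  i=16: 90
Match at i=16, j=6: x = 16·18 + 6 = 294.

294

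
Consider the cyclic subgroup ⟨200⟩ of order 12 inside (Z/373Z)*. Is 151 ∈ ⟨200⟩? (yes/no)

no

⟨200⟩ has order 12; its elements mod 373 are {1, 69, 88, 89, 104, 173, 200, 269, 284, 285, 304, 372}.
151 is not in this set.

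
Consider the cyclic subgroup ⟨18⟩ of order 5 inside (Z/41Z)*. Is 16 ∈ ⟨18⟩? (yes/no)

yes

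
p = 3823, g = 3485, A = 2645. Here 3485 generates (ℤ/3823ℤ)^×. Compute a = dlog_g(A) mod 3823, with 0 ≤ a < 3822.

871

Baby-step giant-step with m = ceil(sqrt(3822)) = 62.
Baby table (3485^j mod 3823 for j=0..61):
  0:1  1:3485  2:3377  3:1651  4:120  5:1493  6:2  7:3147
  8:2931  9:3302  10:240  11:2986  12:4  13:2471  14:2039  15:2781
  16:480  17:2149  18:8  19:1119  20:255  21:1739  22:960  23:475
  24:16  25:2238  26:510  27:3478  28:1920  29:950  30:32  31:653
  32:1020  33:3133  34:17  35:1900  36:64  37:1306  38:2040  39:2443
  40:34  41:3800  42:128  43:2612  44:257  45:1063  46:68  47:3777
  48:256  49:1401  50:514  51:2126  52:136  53:3731  54:512  55:2802
  56:1028  57:429  58:272  59:3639  60:1024  61:1781
Giant step factor: 3485^(-62) ≡ 463 (mod 3823).
Scan 2645·463^i mod 3823 for i = 0, 1, …:
  i=0: 2645   i=1: 1275   i=2: 1583   i=3: 2736
  i=4: 1355   i=5: 393   i=6: 2278   i=7: 3389
  i=8: 1677   i=9: 382     …   i=13: 3455
  i=14: 1651
Match at i=14, j=3: a = 14·62 + 3 = 871.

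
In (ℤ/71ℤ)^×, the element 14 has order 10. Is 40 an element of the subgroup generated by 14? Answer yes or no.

⟨14⟩ has order 10; its elements mod 71 are {1, 5, 14, 17, 25, 46, 54, 57, 66, 70}.
40 is not in this set.

no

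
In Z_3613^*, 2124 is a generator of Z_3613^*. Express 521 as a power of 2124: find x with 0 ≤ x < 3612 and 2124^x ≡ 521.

Baby-step giant-step with m = ceil(sqrt(3612)) = 61.
Baby table (2124^j mod 3613 for j=0..60):
  0:1  1:2124  2:2352  3:2482  4:401  5:2669  6:159  7:1707
  8:1829  9:821  10:2338  11:1650  12:3603  13:438  14:1771  15:471
  16:3216  17:2214  18:2023  19:995  20:3388  21:2629  22:1911  23:1565
  24:100  25:2846  26:355  27:2516  28:357  29:3151  30:1448  31:889
  32:2250  33:2614  34:2568  35:2415  36:2613  37:444  38:63  39:131
  40:43  41:1007  42:3585  43:1949  44:2791  45:2764  46:3224  47:1141
  48:2774  49:2786  50:2983  51:2303  52:3183  53:769  54:280  55:2188
  56:994  57:1264  58:277  59:3042  60:1164
Giant step factor: 2124^(-61) ≡ 661 (mod 3613).
Scan 521·661^i mod 3613 for i = 0, 1, …:
  i=0: 521   i=1: 1146   i=2: 2389   i=3: 248
  i=4: 1343   i=5: 2538   i=6: 1186   i=7: 3538
  i=8: 1007
Match at i=8, j=41: x = 8·61 + 41 = 529.

529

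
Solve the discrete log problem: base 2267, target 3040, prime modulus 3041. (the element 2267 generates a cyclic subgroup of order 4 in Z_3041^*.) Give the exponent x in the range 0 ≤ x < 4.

2

Successive powers of 2267 modulo 3041:
  2267^0=1  2267^1=2267  2267^2=3040
So 2267^2 ≡ 3040 (mod 3041), giving x = 2.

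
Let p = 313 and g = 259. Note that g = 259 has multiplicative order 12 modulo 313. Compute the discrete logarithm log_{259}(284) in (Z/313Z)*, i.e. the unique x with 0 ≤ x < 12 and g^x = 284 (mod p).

11

Successive powers of 259 modulo 313:
  259^0=1  259^1=259  259^2=99  259^3=288  259^4=98  259^5=29
  259^6=312  259^7=54  259^8=214  259^9=25  259^10=215  259^11=284
So 259^11 ≡ 284 (mod 313), giving x = 11.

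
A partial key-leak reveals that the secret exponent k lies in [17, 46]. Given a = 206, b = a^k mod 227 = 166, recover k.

Compute 206^17 mod 227 = 111, then multiply by 206 repeatedly:
  206^17=111  206^18=166
Found 166 at exponent 18.

18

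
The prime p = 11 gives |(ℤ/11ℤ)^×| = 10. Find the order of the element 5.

5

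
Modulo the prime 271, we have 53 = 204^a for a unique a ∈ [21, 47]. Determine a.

Compute 204^21 mod 271 = 24, then multiply by 204 repeatedly:
  204^21=24  204^22=18  204^23=149  204^24=44  204^25=33
  204^26=228  204^27=171  204^28=196  204^29=147  204^30=178
  204^31=269  204^32=134  204^33=236  204^34=177  204^35=65
  204^36=252  204^37=189  204^38=74  204^39=191  204^40=211
  204^41=226  204^42=34  204^43=161  204^44=53
Found 53 at exponent 44.

44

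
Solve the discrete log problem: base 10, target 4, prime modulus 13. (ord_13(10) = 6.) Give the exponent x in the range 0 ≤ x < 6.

Successive powers of 10 modulo 13:
  10^0=1  10^1=10  10^2=9  10^3=12  10^4=3  10^5=4
So 10^5 ≡ 4 (mod 13), giving x = 5.

5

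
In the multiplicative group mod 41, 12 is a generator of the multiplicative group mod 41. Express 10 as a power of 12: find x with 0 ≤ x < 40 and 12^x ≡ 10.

24

Successive powers of 12 modulo 41:
  12^0=1  12^1=12  12^2=21  12^3=6  12^4=31  12^5=3
  12^6=36  12^7=22  12^8=18  12^9=11  12^10=9  12^11=26
  12^12=25  12^13=13  12^14=33  12^15=27  12^16=37  12^17=34
  12^18=39  12^19=17  12^20=40  12^21=29  12^22=20  12^23=35
  12^24=10
So 12^24 ≡ 10 (mod 41), giving x = 24.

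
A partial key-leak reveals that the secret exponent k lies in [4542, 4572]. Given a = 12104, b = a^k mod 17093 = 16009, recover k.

Compute 12104^4542 mod 17093 = 3432, then multiply by 12104 repeatedly:
  12104^4542=3432  12104^4543=4938  12104^4544=12424  12104^4545=12975  12104^4546=16009
Found 16009 at exponent 4546.

4546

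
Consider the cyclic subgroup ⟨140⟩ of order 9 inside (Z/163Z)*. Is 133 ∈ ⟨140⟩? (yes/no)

⟨140⟩ has order 9; its elements mod 163 are {1, 38, 40, 53, 58, 85, 104, 133, 140}.
133 is in this set.

yes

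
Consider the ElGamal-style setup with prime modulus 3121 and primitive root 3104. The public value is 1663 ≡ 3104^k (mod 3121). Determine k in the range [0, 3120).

1576

Baby-step giant-step with m = ceil(sqrt(3120)) = 56.
Baby table (3104^j mod 3121 for j=0..55):
  0:1  1:3104  2:289  3:1329  4:2375  5:198  6:2876  7:1044
  8:978  9:2100  10:1752  11:1426  12:726  13:142  14:707  15:465
  16:1458  17:182  18:27  19:2662  20:1561  21:1552  22:1705  23:2225
  24:2748  25:99  26:1438  27:522  28:489  29:1050  30:876  31:713
  32:363  33:71  34:1914  35:1793  36:729  37:91  38:1574  39:1331
  40:2341  41:776  42:2413  43:2673  44:1374  45:1610  46:719  47:261
  48:1805  49:525  50:438  51:1917  52:1742  53:1596  54:957  55:2457
Giant step factor: 3104^(-56) ≡ 274 (mod 3121).
Scan 1663·274^i mod 3121 for i = 0, 1, …:
  i=0: 1663   i=1: 3117   i=2: 2025   i=3: 2433
  i=4: 1869   i=5: 262   i=6: 5   i=7: 1370
  i=8: 860   i=9: 1565     …   i=27: 687
  i=28: 978
Match at i=28, j=8: k = 28·56 + 8 = 1576.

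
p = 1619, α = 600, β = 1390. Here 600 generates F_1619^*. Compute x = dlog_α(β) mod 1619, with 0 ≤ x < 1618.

1107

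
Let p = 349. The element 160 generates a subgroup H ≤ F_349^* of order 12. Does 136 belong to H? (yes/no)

yes

136 ∈ ⟨160⟩ iff 136^12 ≡ 1 (mod 349), since |⟨160⟩| = 12.
136^12 mod 349 = 1.
Since 1 = 1, 136 lies in the subgroup.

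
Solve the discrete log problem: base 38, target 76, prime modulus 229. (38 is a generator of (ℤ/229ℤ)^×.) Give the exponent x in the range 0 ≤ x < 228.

94

Baby-step giant-step with m = ceil(sqrt(228)) = 16.
Baby table (38^j mod 229 for j=0..15):
  0:1  1:38  2:70  3:141  4:91  5:23  6:187  7:7
  8:37  9:32  10:71  11:179  12:161  13:164  14:49  15:30
Giant step factor: 38^(-16) ≡ 183 (mod 229).
Scan 76·183^i mod 229 for i = 0, 1, …:
  i=0: 76   i=1: 168   i=2: 58   i=3: 80
  i=4: 213   i=5: 49
Match at i=5, j=14: x = 5·16 + 14 = 94.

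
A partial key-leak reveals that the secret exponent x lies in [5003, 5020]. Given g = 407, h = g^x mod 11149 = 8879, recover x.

5007

Compute 407^5003 mod 11149 = 5562, then multiply by 407 repeatedly:
  407^5003=5562  407^5004=487  407^5005=8676  407^5006=8048  407^5007=8879
Found 8879 at exponent 5007.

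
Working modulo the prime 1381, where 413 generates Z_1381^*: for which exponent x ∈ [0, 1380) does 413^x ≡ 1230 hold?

Baby-step giant-step with m = ceil(sqrt(1380)) = 38.
Baby table (413^j mod 1381 for j=0..37):
  0:1  1:413  2:706  3:187  4:1276  5:827  6:444  7:1080
  8:1358  9:168  10:334  11:1223  12:1034  13:313  14:836  15:18
  16:529  17:279  18:604  19:872  20:1076  21:1087  22:106  23:967
  24:262  25:488  26:1299  27:659  28:110  29:1238  30:324  31:1236
  32:879  33:1205  34:505  35:34  36:232  37:527
Giant step factor: 413^(-38) ≡ 972 (mod 1381).
Scan 1230·972^i mod 1381 for i = 0, 1, …:
  i=0: 1230   i=1: 995   i=2: 440   i=3: 951
  i=4: 483   i=5: 1317   i=6: 1318   i=7: 909
  i=8: 1089   i=9: 662   i=10: 1299
Match at i=10, j=26: x = 10·38 + 26 = 406.

406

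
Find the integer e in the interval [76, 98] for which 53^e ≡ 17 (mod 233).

85

Compute 53^76 mod 233 = 58, then multiply by 53 repeatedly:
  53^76=58  53^77=45  53^78=55  53^79=119  53^80=16
  53^81=149  53^82=208  53^83=73  53^84=141  53^85=17
Found 17 at exponent 85.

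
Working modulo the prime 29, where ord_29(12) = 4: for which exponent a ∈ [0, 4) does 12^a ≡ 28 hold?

2

Successive powers of 12 modulo 29:
  12^0=1  12^1=12  12^2=28
So 12^2 ≡ 28 (mod 29), giving a = 2.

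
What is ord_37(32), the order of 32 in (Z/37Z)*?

The order of 32 must divide p − 1 = 36 = 2^2 · 3^2.
Divisors: 1, 2, 3, 4, 6, 9, 12, 18, 36.
Check each in increasing order: 32^1 ≡ 32;  32^2 ≡ 25;  32^3 ≡ 23;  32^4 ≡ 33;  32^6 ≡ 11;  32^9 ≡ 31;  32^12 ≡ 10;  32^18 ≡ 36;  32^36 ≡ 1.
Smallest exponent giving 1 is 36.

36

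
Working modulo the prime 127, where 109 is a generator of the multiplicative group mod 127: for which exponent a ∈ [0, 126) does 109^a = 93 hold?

73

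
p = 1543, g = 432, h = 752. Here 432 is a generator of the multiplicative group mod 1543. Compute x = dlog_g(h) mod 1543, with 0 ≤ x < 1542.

1192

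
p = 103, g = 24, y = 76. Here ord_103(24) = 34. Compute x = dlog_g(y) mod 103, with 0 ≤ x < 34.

32

Successive powers of 24 modulo 103:
  24^0=1  24^1=24  24^2=61  24^3=22  24^4=13  24^5=3
  24^6=72  24^7=80  24^8=66  24^9=39  24^10=9  24^11=10
  24^12=34  24^13=95  24^14=14  24^15=27  24^16=30  24^17=102
  24^18=79  24^19=42  24^20=81  24^21=90  24^22=100  24^23=31
  24^24=23  24^25=37  24^26=64  24^27=94  24^28=93  24^29=69
  24^30=8  24^31=89  24^32=76
So 24^32 ≡ 76 (mod 103), giving x = 32.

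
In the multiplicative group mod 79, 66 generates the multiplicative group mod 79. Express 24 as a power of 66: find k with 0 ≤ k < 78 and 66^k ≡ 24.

Baby-step giant-step with m = ceil(sqrt(78)) = 9.
Baby table (66^j mod 79 for j=0..8):
  0:1  1:66  2:11  3:15  4:42  5:7  6:67  7:77
  8:26
Giant step factor: 66^(-9) ≡ 61 (mod 79).
Scan 24·61^i mod 79 for i = 0, 1, …:
  i=0: 24   i=1: 42
Match at i=1, j=4: k = 1·9 + 4 = 13.

13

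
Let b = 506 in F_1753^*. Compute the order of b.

The order of 506 must divide p − 1 = 1752 = 2^3 · 3 · 73.
Divisors: 1, 2, 3, 4, 6, 8, 12, 24, 73, 146, 219, 292, 438, 584, 876, 1752.
Check each in increasing order: 506^1 ≡ 506;  506^2 ≡ 98;  506^3 ≡ 504;  506^4 ≡ 839;  506^6 ≡ 1584;  506^8 ≡ 968;  506^12 ≡ 513;  506^24 ≡ 219;  506^73 ≡ 1348;  506^146 ≡ 996;  506^219 ≡ 1563;  506^292 ≡ 1571;  506^438 ≡ 1040;  506^584 ≡ 1570;  506^876 ≡ 1752;  506^1752 ≡ 1.
Smallest exponent giving 1 is 1752.

1752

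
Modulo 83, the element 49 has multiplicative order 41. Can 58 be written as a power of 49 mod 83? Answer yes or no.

no

58 ∈ ⟨49⟩ iff 58^41 ≡ 1 (mod 83), since |⟨49⟩| = 41.
58^41 mod 83 = 82.
Since 82 ≠ 1, 58 does not lie in the subgroup.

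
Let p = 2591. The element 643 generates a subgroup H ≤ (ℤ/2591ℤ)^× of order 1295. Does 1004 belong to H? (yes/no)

no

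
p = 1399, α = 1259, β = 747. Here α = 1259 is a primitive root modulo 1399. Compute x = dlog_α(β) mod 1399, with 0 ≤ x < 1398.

Baby-step giant-step with m = ceil(sqrt(1398)) = 38.
Baby table (1259^j mod 1399 for j=0..37):
  0:1  1:1259  2:14  3:838  4:196  5:540  6:1345  7:565
  8:643  9:915  10:608  11:219  12:118  13:268  14:253  15:954
  16:744  17:765  18:623  19:917  20:328  21:247  22:395  23:660
  24:1333  25:846  26:475  27:652  28:1054  29:734  30:766  31:483
  32:931  33:1166  34:443  35:935  36:606  37:499
Giant step factor: 1259^(-38) ≡ 171 (mod 1399).
Scan 747·171^i mod 1399 for i = 0, 1, …:
  i=0: 747   i=1: 428   i=2: 440   i=3: 1093
  i=4: 836   i=5: 258   i=6: 749   i=7: 770
  i=8: 164   i=9: 64     …   i=18: 852
  i=19: 196
Match at i=19, j=4: x = 19·38 + 4 = 726.

726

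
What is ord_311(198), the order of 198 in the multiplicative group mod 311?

The order of 198 must divide p − 1 = 310 = 2 · 5 · 31.
Divisors: 1, 2, 5, 10, 31, 62, 155, 310.
Check each in increasing order: 198^1 ≡ 198;  198^2 ≡ 18;  198^5 ≡ 86;  198^10 ≡ 243;  198^31 ≡ 310;  198^62 ≡ 1.
Smallest exponent giving 1 is 62.

62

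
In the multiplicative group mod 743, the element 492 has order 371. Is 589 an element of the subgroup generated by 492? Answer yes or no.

yes

589 ∈ ⟨492⟩ iff 589^371 ≡ 1 (mod 743), since |⟨492⟩| = 371.
589^371 mod 743 = 1.
Since 1 = 1, 589 lies in the subgroup.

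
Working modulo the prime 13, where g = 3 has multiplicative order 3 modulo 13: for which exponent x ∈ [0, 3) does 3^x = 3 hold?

1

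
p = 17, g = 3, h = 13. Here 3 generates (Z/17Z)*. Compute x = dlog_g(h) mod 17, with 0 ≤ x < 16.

Successive powers of 3 modulo 17:
  3^0=1  3^1=3  3^2=9  3^3=10  3^4=13
So 3^4 ≡ 13 (mod 17), giving x = 4.

4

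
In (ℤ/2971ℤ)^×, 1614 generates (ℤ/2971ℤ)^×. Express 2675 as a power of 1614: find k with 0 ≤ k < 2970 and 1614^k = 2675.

2440

Baby-step giant-step with m = ceil(sqrt(2970)) = 55.
Baby table (1614^j mod 2971 for j=0..54):
  0:1  1:1614  2:2400  3:2387  4:2202  5:712  6:2362  7:475
  8:132  9:2107  10:1874  11:158  12:2477  13:1883  14:2800  15:309
  16:2569  17:1821  18:775  19:59  20:154  21:1963  22:1196  23:2165
  24:414  25:2692  26:1286  27:1846  28:2502  29:639  30:409  31:564
  32:1170  33:1795  34:405  35:50  36:483  37:1160  38:510  39:173
  40:2919  41:2231  42:2953  43:658  44:1365  45:1599  46:1958  47:2039
  48:2049  49:363  50:595  51:697  52:1920  53:127  54:2950
Giant step factor: 1614^(-55) ≡ 1570 (mod 2971).
Scan 2675·1570^i mod 2971 for i = 0, 1, …:
  i=0: 2675   i=1: 1727   i=2: 1838   i=3: 819
  i=4: 2358   i=5: 194   i=6: 1538   i=7: 2208
  i=8: 2374   i=9: 1546     …   i=43: 371
  i=44: 154
Match at i=44, j=20: k = 44·55 + 20 = 2440.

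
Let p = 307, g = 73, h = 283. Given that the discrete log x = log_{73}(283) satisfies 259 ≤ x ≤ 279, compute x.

Compute 73^259 mod 307 = 137, then multiply by 73 repeatedly:
  73^259=137  73^260=177  73^261=27  73^262=129  73^263=207
  73^264=68  73^265=52  73^266=112  73^267=194  73^268=40
  73^269=157  73^270=102  73^271=78  73^272=168  73^273=291
  73^274=60  73^275=82  73^276=153  73^277=117  73^278=252
  73^279=283
Found 283 at exponent 279.

279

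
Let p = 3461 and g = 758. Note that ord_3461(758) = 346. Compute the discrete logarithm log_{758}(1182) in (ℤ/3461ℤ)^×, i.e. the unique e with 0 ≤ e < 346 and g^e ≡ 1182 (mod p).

39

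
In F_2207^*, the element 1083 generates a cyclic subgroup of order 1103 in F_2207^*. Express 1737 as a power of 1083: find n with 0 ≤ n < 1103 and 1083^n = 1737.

174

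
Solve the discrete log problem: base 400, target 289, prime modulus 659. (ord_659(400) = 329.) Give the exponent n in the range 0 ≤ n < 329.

278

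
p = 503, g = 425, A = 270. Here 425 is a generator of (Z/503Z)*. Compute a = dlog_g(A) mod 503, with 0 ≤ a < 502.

481

Baby-step giant-step with m = ceil(sqrt(502)) = 23.
Baby table (425^j mod 503 for j=0..22):
  0:1  1:425  2:48  3:280  4:292  5:362  6:435  7:274
  8:257  9:74  10:264  11:31  12:97  13:482  14:129  15:501
  16:156  17:407  18:446  19:422  20:282  21:136  22:458
Giant step factor: 425^(-23) ≡ 320 (mod 503).
Scan 270·320^i mod 503 for i = 0, 1, …:
  i=0: 270   i=1: 387   i=2: 102   i=3: 448
  i=4: 5   i=5: 91   i=6: 449   i=7: 325
  i=8: 382   i=9: 11     …   i=19: 13
  i=20: 136
Match at i=20, j=21: a = 20·23 + 21 = 481.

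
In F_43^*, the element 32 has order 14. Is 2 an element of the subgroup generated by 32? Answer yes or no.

yes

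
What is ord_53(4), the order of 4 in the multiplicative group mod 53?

The order of 4 must divide p − 1 = 52 = 2^2 · 13.
Divisors: 1, 2, 4, 13, 26, 52.
Check each in increasing order: 4^1 ≡ 4;  4^2 ≡ 16;  4^4 ≡ 44;  4^13 ≡ 52;  4^26 ≡ 1.
Smallest exponent giving 1 is 26.

26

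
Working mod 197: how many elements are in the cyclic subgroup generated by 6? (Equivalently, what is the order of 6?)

14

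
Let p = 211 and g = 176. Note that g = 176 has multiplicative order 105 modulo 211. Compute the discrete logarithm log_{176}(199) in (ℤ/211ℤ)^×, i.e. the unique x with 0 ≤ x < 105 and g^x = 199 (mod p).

Baby-step giant-step with m = ceil(sqrt(105)) = 11.
Baby table (176^j mod 211 for j=0..10):
  0:1  1:176  2:170  3:169  4:204  5:34  6:76  7:83
  8:49  9:184  10:101
Giant step factor: 176^(-11) ≡ 69 (mod 211).
Scan 199·69^i mod 211 for i = 0, 1, …:
  i=0: 199   i=1: 16   i=2: 49
Match at i=2, j=8: x = 2·11 + 8 = 30.

30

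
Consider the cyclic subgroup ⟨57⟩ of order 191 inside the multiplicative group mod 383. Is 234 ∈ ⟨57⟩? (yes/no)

no

234 ∈ ⟨57⟩ iff 234^191 ≡ 1 (mod 383), since |⟨57⟩| = 191.
234^191 mod 383 = 382.
Since 382 ≠ 1, 234 does not lie in the subgroup.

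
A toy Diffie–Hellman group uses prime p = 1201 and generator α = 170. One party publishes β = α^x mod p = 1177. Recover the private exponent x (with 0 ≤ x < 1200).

784

Baby-step giant-step with m = ceil(sqrt(1200)) = 35.
Baby table (170^j mod 1201 for j=0..34):
  0:1  1:170  2:76  3:910  4:972  5:703  6:611  7:584
  8:798  9:1148  10:598  11:776  12:1011  13:127  14:1173  15:44
  16:274  17:942  18:407  19:733  20:907  21:462  22:475  23:283
  24:70  25:1091  26:516  27:47  28:784  29:1170  30:735  31:46
  32:614  33:1094  34:1026
Giant step factor: 170^(-35) ≡ 214 (mod 1201).
Scan 1177·214^i mod 1201 for i = 0, 1, …:
  i=0: 1177   i=1: 869   i=2: 1012   i=3: 388
  i=4: 163   i=5: 53   i=6: 533   i=7: 1168
  i=8: 144   i=9: 791     …   i=21: 707
  i=22: 1173
Match at i=22, j=14: x = 22·35 + 14 = 784.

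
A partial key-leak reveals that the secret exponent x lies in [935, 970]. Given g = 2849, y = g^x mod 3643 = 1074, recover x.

946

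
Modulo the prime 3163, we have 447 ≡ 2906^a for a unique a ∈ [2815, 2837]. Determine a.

Compute 2906^2815 mod 3163 = 1954, then multiply by 2906 repeatedly:
  2906^2815=1954  2906^2816=739  2906^2817=3020  2906^2818=1958  2906^2819=2874
  2906^2820=1524  2906^2821=544  2906^2822=2527  2906^2823=2139  2906^2824=639
  2906^2825=253  2906^2826=1402  2906^2827=268  2906^2828=710  2906^2829=984
  2906^2830=152  2906^2831=2055  2906^2832=86  2906^2833=39  2906^2834=2629
  2906^2835=1229  2906^2836=447
Found 447 at exponent 2836.

2836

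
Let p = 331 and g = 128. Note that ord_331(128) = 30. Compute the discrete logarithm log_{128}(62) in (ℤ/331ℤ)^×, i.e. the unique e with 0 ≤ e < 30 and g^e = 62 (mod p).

Successive powers of 128 modulo 331:
  128^0=1  128^1=128  128^2=165  128^3=267  128^4=83  128^5=32
  128^6=124  128^7=315  128^8=269  128^9=8  128^10=31  128^11=327
  128^12=150  128^13=2  128^14=256  128^15=330  128^16=203  128^17=166
  128^18=64  128^19=248  128^20=299  128^21=207  128^22=16  128^23=62
So 128^23 ≡ 62 (mod 331), giving e = 23.

23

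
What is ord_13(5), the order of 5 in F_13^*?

4

The order of 5 must divide p − 1 = 12 = 2^2 · 3.
Divisors: 1, 2, 3, 4, 6, 12.
Check each in increasing order: 5^1 ≡ 5;  5^2 ≡ 12;  5^3 ≡ 8;  5^4 ≡ 1.
Smallest exponent giving 1 is 4.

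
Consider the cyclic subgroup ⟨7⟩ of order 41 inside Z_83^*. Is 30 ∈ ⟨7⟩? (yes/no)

yes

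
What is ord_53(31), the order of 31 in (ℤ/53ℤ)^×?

The order of 31 must divide p − 1 = 52 = 2^2 · 13.
Divisors: 1, 2, 4, 13, 26, 52.
Check each in increasing order: 31^1 ≡ 31;  31^2 ≡ 7;  31^4 ≡ 49;  31^13 ≡ 30;  31^26 ≡ 52;  31^52 ≡ 1.
Smallest exponent giving 1 is 52.

52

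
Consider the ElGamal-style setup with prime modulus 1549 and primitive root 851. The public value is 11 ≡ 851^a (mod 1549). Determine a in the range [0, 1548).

Successive powers of 851 modulo 1549:
  851^0=1  851^1=851  851^2=818  851^3=617  851^4=1505  851^5=1281
  851^6=1184  851^7=734  851^8=387  851^9=949  851^10=570  851^11=233
  851^12=11
So 851^12 ≡ 11 (mod 1549), giving a = 12.

12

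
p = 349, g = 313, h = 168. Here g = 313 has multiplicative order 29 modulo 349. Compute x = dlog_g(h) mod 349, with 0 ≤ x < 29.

Successive powers of 313 modulo 349:
  313^0=1  313^1=313  313^2=249  313^3=110  313^4=228  313^5=168
So 313^5 ≡ 168 (mod 349), giving x = 5.

5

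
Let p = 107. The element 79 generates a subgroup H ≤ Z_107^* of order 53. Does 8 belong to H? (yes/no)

no

8 ∈ ⟨79⟩ iff 8^53 ≡ 1 (mod 107), since |⟨79⟩| = 53.
8^53 mod 107 = 106.
Since 106 ≠ 1, 8 does not lie in the subgroup.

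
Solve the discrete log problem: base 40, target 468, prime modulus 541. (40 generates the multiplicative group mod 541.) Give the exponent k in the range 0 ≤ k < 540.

97

Baby-step giant-step with m = ceil(sqrt(540)) = 24.
Baby table (40^j mod 541 for j=0..23):
  0:1  1:40  2:518  3:162  4:529  5:61  6:276  7:220
  8:144  9:350  10:475  11:65  12:436  13:128  14:251  15:302
  16:178  17:87  18:234  19:163  20:28  21:38  22:438  23:208
Giant step factor: 40^(-24) ≡ 446 (mod 541).
Scan 468·446^i mod 541 for i = 0, 1, …:
  i=0: 468   i=1: 443   i=2: 113   i=3: 85
  i=4: 40
Match at i=4, j=1: k = 4·24 + 1 = 97.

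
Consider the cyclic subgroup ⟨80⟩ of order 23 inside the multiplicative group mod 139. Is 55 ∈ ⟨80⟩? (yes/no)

⟨80⟩ has order 23; its elements mod 139 are {1, 6, 34, 36, 44, 45, 52, 55, 57, 63, 64, 65, 77, 79, 80, 91, 100, 106, 112, 116, 125, 129, 131}.
55 is in this set.

yes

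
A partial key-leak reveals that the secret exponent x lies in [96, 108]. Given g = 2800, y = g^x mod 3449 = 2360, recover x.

Compute 2800^96 mod 3449 = 1048, then multiply by 2800 repeatedly:
  2800^96=1048  2800^97=2750  2800^98=1832  2800^99=937  2800^100=2360
Found 2360 at exponent 100.

100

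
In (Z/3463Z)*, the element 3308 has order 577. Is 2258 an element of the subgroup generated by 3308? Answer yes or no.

2258 ∈ ⟨3308⟩ iff 2258^577 ≡ 1 (mod 3463), since |⟨3308⟩| = 577.
2258^577 mod 3463 = 3096.
Since 3096 ≠ 1, 2258 does not lie in the subgroup.

no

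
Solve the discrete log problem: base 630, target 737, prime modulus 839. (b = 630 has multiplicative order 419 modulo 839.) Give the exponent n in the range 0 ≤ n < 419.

Baby-step giant-step with m = ceil(sqrt(419)) = 21.
Baby table (630^j mod 839 for j=0..20):
  0:1  1:630  2:53  3:669  4:292  5:219  6:374  7:700
  8:525  9:184  10:138  11:523  12:602  13:32  14:24  15:18
  16:433  17:115  18:296  19:222  20:586
Giant step factor: 630^(-21) ≡ 42 (mod 839).
Scan 737·42^i mod 839 for i = 0, 1, …:
  i=0: 737   i=1: 750   i=2: 457   i=3: 736
  i=4: 708   i=5: 371   i=6: 480   i=7: 24
Match at i=7, j=14: n = 7·21 + 14 = 161.

161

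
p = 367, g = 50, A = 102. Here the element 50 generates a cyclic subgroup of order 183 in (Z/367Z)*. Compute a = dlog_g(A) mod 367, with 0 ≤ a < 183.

116

Baby-step giant-step with m = ceil(sqrt(183)) = 14.
Baby table (50^j mod 367 for j=0..13):
  0:1  1:50  2:298  3:220  4:357  5:234  6:323  7:2
  8:100  9:229  10:73  11:347  12:101  13:279
Giant step factor: 50^(-14) ≡ 92 (mod 367).
Scan 102·92^i mod 367 for i = 0, 1, …:
  i=0: 102   i=1: 209   i=2: 144   i=3: 36
  i=4: 9   i=5: 94   i=6: 207   i=7: 327
  i=8: 357
Match at i=8, j=4: a = 8·14 + 4 = 116.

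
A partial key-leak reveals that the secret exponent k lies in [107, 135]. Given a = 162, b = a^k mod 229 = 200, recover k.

Compute 162^107 mod 229 = 124, then multiply by 162 repeatedly:
  162^107=124  162^108=165  162^109=166  162^110=99  162^111=8
  162^112=151  162^113=188  162^114=228  162^115=67  162^116=91
  162^117=86  162^118=192  162^119=189  162^120=161  162^121=205
  162^122=5  162^123=123  162^124=3  162^125=28  162^126=185
  162^127=200
Found 200 at exponent 127.

127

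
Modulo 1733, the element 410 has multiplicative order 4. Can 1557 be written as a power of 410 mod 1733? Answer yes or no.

no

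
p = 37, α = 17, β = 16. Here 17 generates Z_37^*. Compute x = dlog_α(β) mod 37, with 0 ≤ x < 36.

16

Successive powers of 17 modulo 37:
  17^0=1  17^1=17  17^2=30  17^3=29  17^4=12  17^5=19
  17^6=27  17^7=15  17^8=33  17^9=6  17^10=28  17^11=32
  17^12=26  17^13=35  17^14=3  17^15=14  17^16=16
So 17^16 ≡ 16 (mod 37), giving x = 16.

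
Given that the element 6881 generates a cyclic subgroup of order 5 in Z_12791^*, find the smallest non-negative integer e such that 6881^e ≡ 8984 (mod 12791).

4

Successive powers of 6881 modulo 12791:
  6881^0=1  6881^1=6881  6881^2=8670  6881^3=1046  6881^4=8984
So 6881^4 ≡ 8984 (mod 12791), giving e = 4.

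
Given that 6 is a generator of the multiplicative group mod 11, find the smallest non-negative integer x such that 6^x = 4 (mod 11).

Successive powers of 6 modulo 11:
  6^0=1  6^1=6  6^2=3  6^3=7  6^4=9  6^5=10
  6^6=5  6^7=8  6^8=4
So 6^8 ≡ 4 (mod 11), giving x = 8.

8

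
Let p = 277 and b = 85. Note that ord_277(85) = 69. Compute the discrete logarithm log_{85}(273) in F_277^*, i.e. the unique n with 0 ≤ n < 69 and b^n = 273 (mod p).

Baby-step giant-step with m = ceil(sqrt(69)) = 9.
Baby table (85^j mod 277 for j=0..8):
  0:1  1:85  2:23  3:16  4:252  5:91  6:256  7:154
  8:71
Giant step factor: 85^(-9) ≡ 169 (mod 277).
Scan 273·169^i mod 277 for i = 0, 1, …:
  i=0: 273   i=1: 155   i=2: 157   i=3: 218
  i=4: 1
Match at i=4, j=0: n = 4·9 + 0 = 36.

36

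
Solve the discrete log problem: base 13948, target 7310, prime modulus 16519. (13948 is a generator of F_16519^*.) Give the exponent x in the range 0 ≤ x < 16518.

Baby-step giant-step with m = ceil(sqrt(16518)) = 129.
Baby table (13948^j mod 16519 for j=0..128):
  0:1  1:13948  2:2441  3:1409  4:11641  5:3417  6:3001  7:15321
  8:7524  9:16064  10:13475  11:12637  12:3146  13:5944  14:14570  15:5622
  16:16482  17:12532  18:8797  19:13943  20:15296  21:5723  22:4596  23:11288
  24:2435  25:316  26:13514  27:11482  28:15750  29:11338  30:6037  31:6733
  32:1369  33:15367  34:4891  35:12717  36:12213  37:2996  38:11657  39:11838
  40:9019  41:4827  42:12071  43:4660  44:11934  45:9988  46:7897  47:15183
  48:15423  49:9586  50:742  51:8522  52:10651  53:4781  54:14704  55:8007
  56:13196  57:3110  58:15905  59:9289  60:4455  61:10381  62:5153  63:16394
  64:7514  65:8736  66:5584  67:15066  68:2369  69:4812  70:1079  71:1083
  72:7318  73:563  74:6199  75:3206  76:355  77:12359  78:7567  79:4625
  80:2805  81:7148  82:8139  83:4204  84:11461  85:3665  86:9634  87:9486
  88:10057  89:12207  90:1903  91:13530  92:3384  93:5249  94:844  95:10584
  96:11848  97:16347  98:12718  99:9642  100:5437  101:13066  102:6960  103:12436
  104:7828  105:10873  106:12184  107:11479  108:6944  109:4015  110:1810  111:4848
  112:7637  113:6364  114:8485  115:6664  116:13578  117:12128  118:6784  119:2400
  120:7706  121:10674  122:11724  123:4771  124:7376  125:116  126:15625  127:2333
  128:14773
Giant step factor: 13948^(-129) ≡ 10060 (mod 16519).
Scan 7310·10060^i mod 16519 for i = 0, 1, …:
  i=0: 7310   i=1: 12531   i=2: 5371   i=3: 15130
  i=4: 1734   i=5: 16495   i=6: 6345   i=7: 1284
  i=8: 15701   i=9: 13901   i=10: 10725   i=11: 7911
  i=12: 12637
Match at i=12, j=11: x = 12·129 + 11 = 1559.

1559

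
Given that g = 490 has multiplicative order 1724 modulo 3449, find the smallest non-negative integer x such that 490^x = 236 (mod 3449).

Baby-step giant-step with m = ceil(sqrt(1724)) = 42.
Baby table (490^j mod 3449 for j=0..41):
  0:1  1:490  2:2119  3:161  4:3012  5:3157  6:1778  7:2072
  8:1274  9:3440  10:2488  11:1623  12:2000  13:484  14:2628  15:1243
  16:2046  17:2330  18:81  19:1751  20:2638  21:2694  22:2542  23:491
  24:2609  25:2280  26:3173  27:2720  28:1486  29:401  30:3346  31:1265
  32:2479  33:662  34:174  35:2484  36:3112  37:422  38:3289  39:927
  40:2411  41:1832
Giant step factor: 490^(-42) ≡ 2462 (mod 3449).
Scan 236·2462^i mod 3449 for i = 0, 1, …:
  i=0: 236   i=1: 1600   i=2: 442   i=3: 1769
  i=4: 2640   i=5: 1764   i=6: 677   i=7: 907
  i=8: 1531   i=9: 3014     …   i=27: 1787
  i=28: 2119
Match at i=28, j=2: x = 28·42 + 2 = 1178.

1178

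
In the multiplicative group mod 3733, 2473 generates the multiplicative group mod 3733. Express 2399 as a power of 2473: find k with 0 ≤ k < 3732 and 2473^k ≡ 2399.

697

Baby-step giant-step with m = ceil(sqrt(3732)) = 62.
Baby table (2473^j mod 3733 for j=0..61):
  0:1  1:2473  2:1075  3:579  4:2128  5:2747  6:3004  7:222
  8:255  9:3471  10:1616  11:2058  12:1355  13:2414  14:755  15:615
  16:1564  17:384  18:1450  19:2170  20:2089  21:3358  22:2142  23:39
  24:3122  25:862  26:183  27:866  28:2609  29:1433  30:1192  31:2479
  32:981  33:3296  34:1869  35:583  36:821  37:3314  38:1587  39:1268
  40:44  41:555  42:2504  43:3078  44:307  45:1412  46:1521  47:2302
  48:21  49:3404  50:177  51:960  52:3625  53:1692  54:3356  55:929
  56:1622  57:1964  58:339  59:2155  60:2324  61:2165
Giant step factor: 2473^(-62) ≡ 182 (mod 3733).
Scan 2399·182^i mod 3733 for i = 0, 1, …:
  i=0: 2399   i=1: 3590   i=2: 105   i=3: 445
  i=4: 2597   i=5: 2296   i=6: 3509   i=7: 295
  i=8: 1428   i=9: 2319   i=10: 229   i=11: 615
Match at i=11, j=15: k = 11·62 + 15 = 697.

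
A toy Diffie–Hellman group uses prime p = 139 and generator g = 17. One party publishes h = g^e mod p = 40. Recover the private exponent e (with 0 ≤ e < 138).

55

Baby-step giant-step with m = ceil(sqrt(138)) = 12.
Baby table (17^j mod 139 for j=0..11):
  0:1  1:17  2:11  3:48  4:121  5:111  6:80  7:109
  8:46  9:87  10:89  11:123
Giant step factor: 17^(-12) ≡ 116 (mod 139).
Scan 40·116^i mod 139 for i = 0, 1, …:
  i=0: 40   i=1: 53   i=2: 32   i=3: 98
  i=4: 109
Match at i=4, j=7: e = 4·12 + 7 = 55.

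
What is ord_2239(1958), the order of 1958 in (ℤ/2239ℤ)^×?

2238

The order of 1958 must divide p − 1 = 2238 = 2 · 3 · 373.
Divisors: 1, 2, 3, 6, 373, 746, 1119, 2238.
Check each in increasing order: 1958^1 ≡ 1958;  1958^2 ≡ 596;  1958^3 ≡ 449;  1958^6 ≡ 91;  1958^373 ≡ 1944;  1958^746 ≡ 1943;  1958^1119 ≡ 2238;  1958^2238 ≡ 1.
Smallest exponent giving 1 is 2238.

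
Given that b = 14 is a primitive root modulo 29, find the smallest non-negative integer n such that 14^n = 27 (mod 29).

27

Successive powers of 14 modulo 29:
  14^0=1  14^1=14  14^2=22  14^3=18  14^4=20  14^5=19
  14^6=5  14^7=12  14^8=23  14^9=3  14^10=13  14^11=8
  14^12=25  14^13=2  14^14=28  14^15=15  14^16=7  14^17=11
  14^18=9  14^19=10  14^20=24  14^21=17  14^22=6  14^23=26
  14^24=16  14^25=21  14^26=4  14^27=27
So 14^27 ≡ 27 (mod 29), giving n = 27.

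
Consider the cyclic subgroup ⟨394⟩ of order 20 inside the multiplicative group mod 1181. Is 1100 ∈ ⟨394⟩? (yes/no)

yes

⟨394⟩ has order 20; its elements mod 1181 are {1, 3, 9, 27, 81, 175, 243, 394, 452, 525, 656, 729, 787, 938, 1006, 1100, 1154, 1172, 1178, 1180}.
1100 is in this set.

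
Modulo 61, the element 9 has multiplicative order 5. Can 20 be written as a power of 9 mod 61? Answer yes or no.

yes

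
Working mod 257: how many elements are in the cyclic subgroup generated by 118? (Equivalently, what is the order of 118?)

The order of 118 must divide p − 1 = 256 = 2^8.
Divisors: 1, 2, 4, 8, 16, 32, 64, 128, 256.
Check each in increasing order: 118^1 ≡ 118;  118^2 ≡ 46;  118^4 ≡ 60;  118^8 ≡ 2;  118^16 ≡ 4;  118^32 ≡ 16;  118^64 ≡ 256;  118^128 ≡ 1.
Smallest exponent giving 1 is 128.

128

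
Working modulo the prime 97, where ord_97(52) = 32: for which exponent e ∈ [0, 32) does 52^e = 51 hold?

11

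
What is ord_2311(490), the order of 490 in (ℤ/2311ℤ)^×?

1155

The order of 490 must divide p − 1 = 2310 = 2 · 3 · 5 · 7 · 11.
Divisors: 1, 2, 3, 5, 6, 7, 10, 11, 14, 15, 21, 22, 30, 33, 35, 42, 55, 66, 70, 77, 105, 110, 154, 165, 210, 231, 330, 385, 462, 770, 1155, 2310.
Check each in increasing order: 490^1 ≡ 490;  490^2 ≡ 2067;  490^3 ≡ 612;  490^5 ≡ 887;  490^6 ≡ 162;  490^7 ≡ 806;  490^10 ≡ 1029;  490^11 ≡ 412;  490^14 ≡ 245;  490^15 ≡ 2189;  490^21 ≡ 1035;  490^22 ≡ 1041;  490^30 ≡ 1018;  490^33 ≡ 1357;  490^35 ≡ 1676;  490^42 ≡ 1232;  490^55 ≡ 616;  490^66 ≡ 1893;  490^70 ≡ 1111;  490^77 ≡ 1109;  490^105 ≡ 1681;  490^110 ≡ 452;  490^154 ≡ 429;  490^165 ≡ 1112;  490^210 ≡ 1719;  490^231 ≡ 2006;  490^330 ≡ 159;  490^385 ≡ 882;  490^462 ≡ 585;  490^770 ≡ 1428;  490^1155 ≡ 1.
Smallest exponent giving 1 is 1155.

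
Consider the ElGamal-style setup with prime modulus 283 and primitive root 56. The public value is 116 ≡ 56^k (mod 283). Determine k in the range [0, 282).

162

Baby-step giant-step with m = ceil(sqrt(282)) = 17.
Baby table (56^j mod 283 for j=0..16):
  0:1  1:56  2:23  3:156  4:246  5:192  6:281  7:171
  8:237  9:254  10:74  11:182  12:4  13:224  14:92  15:58
  16:135
Giant step factor: 56^(-17) ≡ 276 (mod 283).
Scan 116·276^i mod 283 for i = 0, 1, …:
  i=0: 116   i=1: 37   i=2: 24   i=3: 115
  i=4: 44   i=5: 258   i=6: 175   i=7: 190
  i=8: 85   i=9: 254
Match at i=9, j=9: k = 9·17 + 9 = 162.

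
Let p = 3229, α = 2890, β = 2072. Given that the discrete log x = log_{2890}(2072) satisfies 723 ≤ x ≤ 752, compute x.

Compute 2890^723 mod 3229 = 1929, then multiply by 2890 repeatedly:
  2890^723=1929  2890^724=1556  2890^725=2072
Found 2072 at exponent 725.

725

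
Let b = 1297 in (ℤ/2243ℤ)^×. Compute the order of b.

The order of 1297 must divide p − 1 = 2242 = 2 · 19 · 59.
Divisors: 1, 2, 19, 38, 59, 118, 1121, 2242.
Check each in increasing order: 1297^1 ≡ 1297;  1297^2 ≡ 2202;  1297^19 ≡ 574;  1297^38 ≡ 1998;  1297^59 ≡ 1320;  1297^118 ≡ 1832;  1297^1121 ≡ 1.
Smallest exponent giving 1 is 1121.

1121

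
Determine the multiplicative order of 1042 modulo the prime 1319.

1318

The order of 1042 must divide p − 1 = 1318 = 2 · 659.
Divisors: 1, 2, 659, 1318.
Check each in increasing order: 1042^1 ≡ 1042;  1042^2 ≡ 227;  1042^659 ≡ 1318;  1042^1318 ≡ 1.
Smallest exponent giving 1 is 1318.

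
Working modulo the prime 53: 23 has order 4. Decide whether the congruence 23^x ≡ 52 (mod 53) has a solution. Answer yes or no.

52 ∈ ⟨23⟩ iff 52^4 ≡ 1 (mod 53), since |⟨23⟩| = 4.
52^4 mod 53 = 1.
Since 1 = 1, 52 lies in the subgroup.

yes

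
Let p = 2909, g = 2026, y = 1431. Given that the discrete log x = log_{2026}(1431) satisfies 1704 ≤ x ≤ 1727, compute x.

Compute 2026^1704 mod 2909 = 1927, then multiply by 2026 repeatedly:
  2026^1704=1927  2026^1705=224  2026^1706=20  2026^1707=2703  2026^1708=1540
  2026^1709=1592  2026^1710=2220  2026^1711=406  2026^1712=2218  2026^1713=2172
  2026^1714=2064  2026^1715=1431
Found 1431 at exponent 1715.

1715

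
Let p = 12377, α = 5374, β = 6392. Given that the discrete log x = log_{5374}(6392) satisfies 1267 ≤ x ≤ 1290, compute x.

Compute 5374^1267 mod 12377 = 8551, then multiply by 5374 repeatedly:
  5374^1267=8551  5374^1268=9650  5374^1269=11847  5374^1270=10867  5374^1271=4572
  5374^1272=1583  5374^1273=4043  5374^1274=5447  5374^1275=573  5374^1276=9806
  5374^1277=8555  5374^1278=6392
Found 6392 at exponent 1278.

1278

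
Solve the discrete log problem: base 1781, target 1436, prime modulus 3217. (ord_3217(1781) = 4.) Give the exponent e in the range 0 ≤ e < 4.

3

Successive powers of 1781 modulo 3217:
  1781^0=1  1781^1=1781  1781^2=3216  1781^3=1436
So 1781^3 ≡ 1436 (mod 3217), giving e = 3.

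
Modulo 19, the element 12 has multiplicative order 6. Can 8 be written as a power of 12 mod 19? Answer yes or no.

yes

8 ∈ ⟨12⟩ iff 8^6 ≡ 1 (mod 19), since |⟨12⟩| = 6.
8^6 mod 19 = 1.
Since 1 = 1, 8 lies in the subgroup.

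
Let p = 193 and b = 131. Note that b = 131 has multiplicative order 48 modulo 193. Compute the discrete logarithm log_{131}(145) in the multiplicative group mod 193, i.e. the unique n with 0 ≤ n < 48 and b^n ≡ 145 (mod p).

35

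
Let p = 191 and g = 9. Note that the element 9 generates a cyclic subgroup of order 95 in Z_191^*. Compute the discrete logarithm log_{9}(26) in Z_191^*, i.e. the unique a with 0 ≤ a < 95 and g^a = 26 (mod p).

Baby-step giant-step with m = ceil(sqrt(95)) = 10.
Baby table (9^j mod 191 for j=0..9):
  0:1  1:9  2:81  3:156  4:67  5:30  6:79  7:138
  8:96  9:100
Giant step factor: 9^(-10) ≡ 125 (mod 191).
Scan 26·125^i mod 191 for i = 0, 1, …:
  i=0: 26   i=1: 3   i=2: 184   i=3: 80
  i=4: 68   i=5: 96
Match at i=5, j=8: a = 5·10 + 8 = 58.

58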